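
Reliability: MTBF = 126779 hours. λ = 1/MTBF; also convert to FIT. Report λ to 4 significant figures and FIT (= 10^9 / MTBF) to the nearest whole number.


Formula: λ = 1 / MTBF; FIT = λ × 1e9 = 1e9 / MTBF
λ = 1 / 126779 ≈ 7.888e-06 failures/hour
FIT = 1e9 / 126779 ≈ 7888 failures per 1e9 hours (nearest whole number)

λ = 7.888e-06 /h, FIT = 7888


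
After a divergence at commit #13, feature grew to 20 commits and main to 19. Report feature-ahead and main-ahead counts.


Common ancestor: commit #13
feature commits after divergence: 20 - 13 = 7
main commits after divergence: 19 - 13 = 6
feature is 7 commits ahead of main
main is 6 commits ahead of feature

feature ahead: 7, main ahead: 6


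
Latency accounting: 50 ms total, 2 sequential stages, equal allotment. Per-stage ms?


Formula: per_stage = total_budget / stages
per_stage = 50 / 2
per_stage = 25.0 ms

25.0 ms


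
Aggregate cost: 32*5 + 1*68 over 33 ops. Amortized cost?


Formula: Amortized cost = Total cost / Operations
Total cost = (32 * 5) + (1 * 68)
Total cost = 160 + 68 = 228
Amortized = 228 / 33 = 6.9091

6.9091


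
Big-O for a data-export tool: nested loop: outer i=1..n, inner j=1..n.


Reasoning: n iterations times n iterations
Complexity: O(n^2)

O(n^2)


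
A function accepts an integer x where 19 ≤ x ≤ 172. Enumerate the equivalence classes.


Valid range: [19, 172]
Class 1: x < 19 — invalid
Class 2: 19 ≤ x ≤ 172 — valid
Class 3: x > 172 — invalid
Total equivalence classes: 3

3 equivalence classes


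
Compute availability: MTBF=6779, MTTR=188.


Availability = MTBF / (MTBF + MTTR)
Availability = 6779 / (6779 + 188)
Availability = 6779 / 6967
Availability = 97.3016%

97.3016%


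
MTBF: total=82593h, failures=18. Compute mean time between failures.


Formula: MTBF = Total operating time / Number of failures
MTBF = 82593 / 18
MTBF = 4588.5 hours

4588.5 hours


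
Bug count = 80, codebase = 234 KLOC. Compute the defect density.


Defect density = defects / KLOC
Defect density = 80 / 234
Defect density = 0.342 defects/KLOC

0.342 defects/KLOC


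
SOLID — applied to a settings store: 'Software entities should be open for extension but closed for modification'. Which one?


This describes the Open/Closed Principle (OCP)

Open/Closed Principle (OCP)


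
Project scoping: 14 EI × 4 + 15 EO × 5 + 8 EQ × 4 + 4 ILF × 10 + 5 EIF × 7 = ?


UFP = EI*4 + EO*5 + EQ*4 + ILF*10 + EIF*7
UFP = 14*4 + 15*5 + 8*4 + 4*10 + 5*7
UFP = 56 + 75 + 32 + 40 + 35
UFP = 238

238


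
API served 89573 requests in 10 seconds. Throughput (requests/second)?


Formula: throughput = requests / seconds
throughput = 89573 / 10
throughput = 8957.3 requests/second

8957.3 requests/second


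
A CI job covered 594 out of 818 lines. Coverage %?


Coverage = covered / total * 100
Coverage = 594 / 818 * 100
Coverage = 72.62%

72.62%


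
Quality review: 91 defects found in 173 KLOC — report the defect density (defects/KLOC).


Defect density = defects / KLOC
Defect density = 91 / 173
Defect density = 0.526 defects/KLOC

0.526 defects/KLOC


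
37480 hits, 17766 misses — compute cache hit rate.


Formula: hit rate = hits / (hits + misses) * 100
hit rate = 37480 / (37480 + 17766) * 100
hit rate = 37480 / 55246 * 100
hit rate = 67.84%

67.84%


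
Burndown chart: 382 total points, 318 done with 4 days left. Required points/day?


Formula: Required rate = Remaining points / Days left
Remaining = 382 - 318 = 64 points
Required rate = 64 / 4 = 16.0 points/day

16.0 points/day


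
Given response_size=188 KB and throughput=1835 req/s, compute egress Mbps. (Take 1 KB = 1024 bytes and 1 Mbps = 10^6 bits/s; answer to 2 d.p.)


Formula: Mbps = payload_bytes * RPS * 8 / 1e6
Payload per request = 188 KB = 188 * 1024 = 192512 bytes
Total bytes/sec = 192512 * 1835 = 353259520
Total bits/sec = 353259520 * 8 = 2826076160
Mbps = 2826076160 / 1e6 = 2826.08

2826.08 Mbps


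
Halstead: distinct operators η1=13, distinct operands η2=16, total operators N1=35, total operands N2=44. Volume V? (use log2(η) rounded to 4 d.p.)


Formula: V = N * log2(η), where N = N1 + N2 and η = η1 + η2
η = 13 + 16 = 29
N = 35 + 44 = 79
log2(29) ≈ 4.8580
V = 79 * 4.8580 = 383.78

383.78


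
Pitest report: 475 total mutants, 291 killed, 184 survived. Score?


Mutation score = killed / total * 100
Mutation score = 291 / 475 * 100
Mutation score = 61.26%

61.26%


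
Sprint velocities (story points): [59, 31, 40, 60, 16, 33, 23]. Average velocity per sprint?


Formula: Avg velocity = Total points / Number of sprints
Points: [59, 31, 40, 60, 16, 33, 23]
Sum = 59 + 31 + 40 + 60 + 16 + 33 + 23 = 262
Avg velocity = 262 / 7 = 37.43 points/sprint

37.43 points/sprint


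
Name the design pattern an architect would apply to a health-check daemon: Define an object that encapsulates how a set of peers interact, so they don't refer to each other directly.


This matches the Mediator pattern

Mediator


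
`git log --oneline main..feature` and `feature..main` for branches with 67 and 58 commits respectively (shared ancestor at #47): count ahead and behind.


Common ancestor: commit #47
feature commits after divergence: 67 - 47 = 20
main commits after divergence: 58 - 47 = 11
feature is 20 commits ahead of main
main is 11 commits ahead of feature

feature ahead: 20, main ahead: 11


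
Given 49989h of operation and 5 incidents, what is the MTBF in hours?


Formula: MTBF = Total operating time / Number of failures
MTBF = 49989 / 5
MTBF = 9997.8 hours

9997.8 hours


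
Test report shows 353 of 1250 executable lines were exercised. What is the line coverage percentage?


Coverage = covered / total * 100
Coverage = 353 / 1250 * 100
Coverage = 28.24%

28.24%


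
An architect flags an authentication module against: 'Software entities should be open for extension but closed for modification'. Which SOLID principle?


This describes the Open/Closed Principle (OCP)

Open/Closed Principle (OCP)


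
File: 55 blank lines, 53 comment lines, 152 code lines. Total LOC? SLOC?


Total LOC = blank + comment + code
Total LOC = 55 + 53 + 152 = 260
SLOC (source only) = code = 152

Total LOC: 260, SLOC: 152


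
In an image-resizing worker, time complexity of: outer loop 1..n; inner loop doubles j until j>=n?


Reasoning: linear outer times logarithmic inner
Complexity: O(n log n)

O(n log n)


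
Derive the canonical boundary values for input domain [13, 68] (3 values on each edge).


Range: [13, 68]
Boundaries: just below min, min, min+1, max-1, max, just above max
Values: [12, 13, 14, 67, 68, 69]

[12, 13, 14, 67, 68, 69]


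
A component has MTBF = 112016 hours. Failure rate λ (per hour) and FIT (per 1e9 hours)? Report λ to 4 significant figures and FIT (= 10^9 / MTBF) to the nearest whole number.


Formula: λ = 1 / MTBF; FIT = λ × 1e9 = 1e9 / MTBF
λ = 1 / 112016 ≈ 8.927e-06 failures/hour
FIT = 1e9 / 112016 ≈ 8927 failures per 1e9 hours (nearest whole number)

λ = 8.927e-06 /h, FIT = 8927


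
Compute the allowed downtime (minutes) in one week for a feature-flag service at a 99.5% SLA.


Formula: allowed downtime = period * (100 - SLA) / 100
Period (week) = 10080 minutes
Unavailability fraction = (100 - 99.5) / 100
Allowed downtime = 10080 * (100 - 99.5) / 100
Allowed downtime = 50.4 minutes

50.4 minutes


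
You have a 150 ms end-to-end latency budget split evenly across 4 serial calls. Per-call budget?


Formula: per_stage = total_budget / stages
per_stage = 150 / 4
per_stage = 37.5 ms

37.5 ms


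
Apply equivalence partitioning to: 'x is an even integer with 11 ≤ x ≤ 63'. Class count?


Constraint: even integers in [11, 63]
Class 1: x < 11 — out-of-range invalid
Class 2: x in [11,63] but odd — wrong type invalid
Class 3: x in [11,63] and even — valid
Class 4: x > 63 — out-of-range invalid
Total equivalence classes: 4

4 equivalence classes


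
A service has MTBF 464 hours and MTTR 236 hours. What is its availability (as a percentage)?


Availability = MTBF / (MTBF + MTTR)
Availability = 464 / (464 + 236)
Availability = 464 / 700
Availability = 66.2857%

66.2857%


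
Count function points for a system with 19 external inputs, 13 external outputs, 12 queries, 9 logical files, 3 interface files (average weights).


UFP = EI*4 + EO*5 + EQ*4 + ILF*10 + EIF*7
UFP = 19*4 + 13*5 + 12*4 + 9*10 + 3*7
UFP = 76 + 65 + 48 + 90 + 21
UFP = 300

300


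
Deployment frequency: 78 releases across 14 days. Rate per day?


Formula: deployments per day = releases / days
= 78 / 14
= 5.571 deploys/day
(equivalently, 39.0 deploys/week)

5.571 deploys/day


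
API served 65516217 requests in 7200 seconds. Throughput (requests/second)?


Formula: throughput = requests / seconds
throughput = 65516217 / 7200
throughput = 9099.47 requests/second

9099.47 requests/second


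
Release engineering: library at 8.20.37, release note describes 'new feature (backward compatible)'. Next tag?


Current: 8.20.37
Change category: 'new feature (backward compatible)' → minor bump
SemVer rule: minor bump → increment MINOR, reset PATCH to 0 (MAJOR unchanged)
New: 8.21.0

8.21.0


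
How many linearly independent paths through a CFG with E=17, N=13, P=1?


Formula: V(G) = E - N + 2P
V(G) = 17 - 13 + 2*1
V(G) = 4 + 2
V(G) = 6

6


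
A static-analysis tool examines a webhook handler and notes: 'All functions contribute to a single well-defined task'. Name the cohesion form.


Reasoning: Best: single purpose
Type: Functional cohesion

Functional cohesion


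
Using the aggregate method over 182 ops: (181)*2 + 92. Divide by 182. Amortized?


Formula: Amortized cost = Total cost / Operations
Total cost = (181 * 2) + (1 * 92)
Total cost = 362 + 92 = 454
Amortized = 454 / 182 = 2.4945

2.4945


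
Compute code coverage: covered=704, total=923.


Coverage = covered / total * 100
Coverage = 704 / 923 * 100
Coverage = 76.27%

76.27%


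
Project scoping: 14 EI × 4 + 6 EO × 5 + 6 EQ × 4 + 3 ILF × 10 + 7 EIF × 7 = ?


UFP = EI*4 + EO*5 + EQ*4 + ILF*10 + EIF*7
UFP = 14*4 + 6*5 + 6*4 + 3*10 + 7*7
UFP = 56 + 30 + 24 + 30 + 49
UFP = 189

189


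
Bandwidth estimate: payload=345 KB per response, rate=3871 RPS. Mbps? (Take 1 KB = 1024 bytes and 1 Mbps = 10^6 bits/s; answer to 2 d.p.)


Formula: Mbps = payload_bytes * RPS * 8 / 1e6
Payload per request = 345 KB = 345 * 1024 = 353280 bytes
Total bytes/sec = 353280 * 3871 = 1367546880
Total bits/sec = 1367546880 * 8 = 10940375040
Mbps = 10940375040 / 1e6 = 10940.38

10940.38 Mbps


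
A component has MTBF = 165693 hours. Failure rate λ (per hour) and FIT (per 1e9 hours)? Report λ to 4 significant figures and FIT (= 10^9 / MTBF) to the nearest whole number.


Formula: λ = 1 / MTBF; FIT = λ × 1e9 = 1e9 / MTBF
λ = 1 / 165693 ≈ 6.035e-06 failures/hour
FIT = 1e9 / 165693 ≈ 6035 failures per 1e9 hours (nearest whole number)

λ = 6.035e-06 /h, FIT = 6035


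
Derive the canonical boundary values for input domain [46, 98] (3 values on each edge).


Range: [46, 98]
Boundaries: just below min, min, min+1, max-1, max, just above max
Values: [45, 46, 47, 97, 98, 99]

[45, 46, 47, 97, 98, 99]


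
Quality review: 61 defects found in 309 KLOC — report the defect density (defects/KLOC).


Defect density = defects / KLOC
Defect density = 61 / 309
Defect density = 0.197 defects/KLOC

0.197 defects/KLOC


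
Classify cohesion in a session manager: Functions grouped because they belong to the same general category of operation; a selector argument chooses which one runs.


Reasoning: Grouped by category of activity, not by data or sequence
Type: Logical cohesion

Logical cohesion


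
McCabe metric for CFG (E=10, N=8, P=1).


Formula: V(G) = E - N + 2P
V(G) = 10 - 8 + 2*1
V(G) = 2 + 2
V(G) = 4

4


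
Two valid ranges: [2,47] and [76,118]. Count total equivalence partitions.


Valid ranges: [2,47] and [76,118]
Class 1: x < 2 — invalid
Class 2: 2 ≤ x ≤ 47 — valid
Class 3: 47 < x < 76 — invalid (gap between ranges)
Class 4: 76 ≤ x ≤ 118 — valid
Class 5: x > 118 — invalid
Total equivalence classes: 5

5 equivalence classes


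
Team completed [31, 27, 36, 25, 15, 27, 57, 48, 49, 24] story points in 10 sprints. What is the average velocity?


Formula: Avg velocity = Total points / Number of sprints
Points: [31, 27, 36, 25, 15, 27, 57, 48, 49, 24]
Sum = 31 + 27 + 36 + 25 + 15 + 27 + 57 + 48 + 49 + 24 = 339
Avg velocity = 339 / 10 = 33.9 points/sprint

33.9 points/sprint


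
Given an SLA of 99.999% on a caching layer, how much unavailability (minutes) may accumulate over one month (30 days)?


Formula: allowed downtime = period * (100 - SLA) / 100
Period (month (30 days)) = 43200 minutes
Unavailability fraction = (100 - 99.999) / 100
Allowed downtime = 43200 * (100 - 99.999) / 100
Allowed downtime = 0.432 minutes

0.432 minutes


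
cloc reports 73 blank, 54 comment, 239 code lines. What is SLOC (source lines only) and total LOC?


Total LOC = blank + comment + code
Total LOC = 73 + 54 + 239 = 366
SLOC (source only) = code = 239

Total LOC: 366, SLOC: 239


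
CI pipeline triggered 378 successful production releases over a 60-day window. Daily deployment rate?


Formula: deployments per day = releases / days
= 378 / 60
= 6.3 deploys/day
(equivalently, 44.1 deploys/week)

6.3 deploys/day


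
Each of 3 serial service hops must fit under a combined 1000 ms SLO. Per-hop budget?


Formula: per_stage = total_budget / stages
per_stage = 1000 / 3
per_stage = 333.33 ms

333.33 ms


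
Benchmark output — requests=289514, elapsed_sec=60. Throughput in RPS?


Formula: throughput = requests / seconds
throughput = 289514 / 60
throughput = 4825.23 requests/second

4825.23 requests/second


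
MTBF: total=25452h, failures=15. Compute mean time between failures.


Formula: MTBF = Total operating time / Number of failures
MTBF = 25452 / 15
MTBF = 1696.8 hours

1696.8 hours


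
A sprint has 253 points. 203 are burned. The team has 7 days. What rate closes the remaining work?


Formula: Required rate = Remaining points / Days left
Remaining = 253 - 203 = 50 points
Required rate = 50 / 7 = 7.14 points/day

7.14 points/day


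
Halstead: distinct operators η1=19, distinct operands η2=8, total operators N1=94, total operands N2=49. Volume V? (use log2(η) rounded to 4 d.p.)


Formula: V = N * log2(η), where N = N1 + N2 and η = η1 + η2
η = 19 + 8 = 27
N = 94 + 49 = 143
log2(27) ≈ 4.7549
V = 143 * 4.7549 = 679.95

679.95


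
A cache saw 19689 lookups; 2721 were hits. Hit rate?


Formula: hit rate = hits / (hits + misses) * 100
hit rate = 2721 / (2721 + 16968) * 100
hit rate = 2721 / 19689 * 100
hit rate = 13.82%

13.82%


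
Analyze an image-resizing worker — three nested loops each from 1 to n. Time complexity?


Reasoning: three levels of nesting over n
Complexity: O(n^3)

O(n^3)


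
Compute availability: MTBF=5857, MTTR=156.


Availability = MTBF / (MTBF + MTTR)
Availability = 5857 / (5857 + 156)
Availability = 5857 / 6013
Availability = 97.4056%

97.4056%


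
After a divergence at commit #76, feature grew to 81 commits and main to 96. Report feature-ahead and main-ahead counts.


Common ancestor: commit #76
feature commits after divergence: 81 - 76 = 5
main commits after divergence: 96 - 76 = 20
feature is 5 commits ahead of main
main is 20 commits ahead of feature

feature ahead: 5, main ahead: 20


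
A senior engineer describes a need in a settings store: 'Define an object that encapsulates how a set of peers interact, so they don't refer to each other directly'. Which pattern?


This matches the Mediator pattern

Mediator


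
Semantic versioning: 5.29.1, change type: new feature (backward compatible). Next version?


Current: 5.29.1
Change category: 'new feature (backward compatible)' → minor bump
SemVer rule: minor bump → increment MINOR, reset PATCH to 0 (MAJOR unchanged)
New: 5.30.0

5.30.0


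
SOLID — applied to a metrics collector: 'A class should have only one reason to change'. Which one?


This describes the Single Responsibility Principle (SRP)

Single Responsibility Principle (SRP)


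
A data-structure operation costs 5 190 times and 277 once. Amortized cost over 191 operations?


Formula: Amortized cost = Total cost / Operations
Total cost = (190 * 5) + (1 * 277)
Total cost = 950 + 277 = 1227
Amortized = 1227 / 191 = 6.4241

6.4241


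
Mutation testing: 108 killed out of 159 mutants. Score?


Mutation score = killed / total * 100
Mutation score = 108 / 159 * 100
Mutation score = 67.92%

67.92%


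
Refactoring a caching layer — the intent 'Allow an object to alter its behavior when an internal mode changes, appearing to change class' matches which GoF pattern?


This matches the State pattern

State


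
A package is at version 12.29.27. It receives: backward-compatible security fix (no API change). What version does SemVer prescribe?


Current: 12.29.27
Change category: 'backward-compatible security fix (no API change)' → patch bump
SemVer rule: patch bump → increment PATCH (MAJOR and MINOR unchanged)
New: 12.29.28

12.29.28


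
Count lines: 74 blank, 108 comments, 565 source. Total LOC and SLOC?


Total LOC = blank + comment + code
Total LOC = 74 + 108 + 565 = 747
SLOC (source only) = code = 565

Total LOC: 747, SLOC: 565


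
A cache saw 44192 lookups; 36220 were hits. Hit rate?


Formula: hit rate = hits / (hits + misses) * 100
hit rate = 36220 / (36220 + 7972) * 100
hit rate = 36220 / 44192 * 100
hit rate = 81.96%

81.96%


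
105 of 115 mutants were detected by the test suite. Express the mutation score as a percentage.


Mutation score = killed / total * 100
Mutation score = 105 / 115 * 100
Mutation score = 91.3%

91.3%


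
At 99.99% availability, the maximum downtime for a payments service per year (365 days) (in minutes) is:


Formula: allowed downtime = period * (100 - SLA) / 100
Period (year (365 days)) = 525600 minutes
Unavailability fraction = (100 - 99.99) / 100
Allowed downtime = 525600 * (100 - 99.99) / 100
Allowed downtime = 52.56 minutes

52.56 minutes


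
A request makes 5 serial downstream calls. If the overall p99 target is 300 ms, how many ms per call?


Formula: per_stage = total_budget / stages
per_stage = 300 / 5
per_stage = 60.0 ms

60.0 ms


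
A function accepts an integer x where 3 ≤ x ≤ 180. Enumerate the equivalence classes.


Valid range: [3, 180]
Class 1: x < 3 — invalid
Class 2: 3 ≤ x ≤ 180 — valid
Class 3: x > 180 — invalid
Total equivalence classes: 3

3 equivalence classes


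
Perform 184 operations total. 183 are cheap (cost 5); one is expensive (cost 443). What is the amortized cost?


Formula: Amortized cost = Total cost / Operations
Total cost = (183 * 5) + (1 * 443)
Total cost = 915 + 443 = 1358
Amortized = 1358 / 184 = 7.3804

7.3804


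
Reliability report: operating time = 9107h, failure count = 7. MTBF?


Formula: MTBF = Total operating time / Number of failures
MTBF = 9107 / 7
MTBF = 1301.0 hours

1301.0 hours


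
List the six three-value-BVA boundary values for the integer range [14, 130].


Range: [14, 130]
Boundaries: just below min, min, min+1, max-1, max, just above max
Values: [13, 14, 15, 129, 130, 131]

[13, 14, 15, 129, 130, 131]


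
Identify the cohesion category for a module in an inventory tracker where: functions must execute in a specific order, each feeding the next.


Reasoning: Output of one is input to next
Type: Sequential cohesion

Sequential cohesion


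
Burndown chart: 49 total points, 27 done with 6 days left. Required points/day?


Formula: Required rate = Remaining points / Days left
Remaining = 49 - 27 = 22 points
Required rate = 22 / 6 = 3.67 points/day

3.67 points/day


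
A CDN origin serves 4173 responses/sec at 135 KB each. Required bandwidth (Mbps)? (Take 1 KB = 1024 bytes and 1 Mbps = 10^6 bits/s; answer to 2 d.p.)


Formula: Mbps = payload_bytes * RPS * 8 / 1e6
Payload per request = 135 KB = 135 * 1024 = 138240 bytes
Total bytes/sec = 138240 * 4173 = 576875520
Total bits/sec = 576875520 * 8 = 4615004160
Mbps = 4615004160 / 1e6 = 4615.0

4615.0 Mbps


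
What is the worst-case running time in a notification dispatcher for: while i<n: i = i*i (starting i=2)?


Reasoning: squaring drives double-exponential growth; iterations ~ log log n
Complexity: O(log log n)

O(log log n)


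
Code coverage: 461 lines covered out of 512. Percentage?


Coverage = covered / total * 100
Coverage = 461 / 512 * 100
Coverage = 90.04%

90.04%


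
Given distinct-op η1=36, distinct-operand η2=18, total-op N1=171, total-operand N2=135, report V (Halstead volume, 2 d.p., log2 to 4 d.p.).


Formula: V = N * log2(η), where N = N1 + N2 and η = η1 + η2
η = 36 + 18 = 54
N = 171 + 135 = 306
log2(54) ≈ 5.7549
V = 306 * 5.7549 = 1761.00

1761.00


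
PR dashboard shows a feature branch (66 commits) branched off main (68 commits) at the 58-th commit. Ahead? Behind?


Common ancestor: commit #58
feature commits after divergence: 66 - 58 = 8
main commits after divergence: 68 - 58 = 10
feature is 8 commits ahead of main
main is 10 commits ahead of feature

feature ahead: 8, main ahead: 10


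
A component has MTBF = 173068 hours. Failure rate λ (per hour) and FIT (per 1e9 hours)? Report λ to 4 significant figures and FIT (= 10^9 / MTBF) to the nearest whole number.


Formula: λ = 1 / MTBF; FIT = λ × 1e9 = 1e9 / MTBF
λ = 1 / 173068 ≈ 5.778e-06 failures/hour
FIT = 1e9 / 173068 ≈ 5778 failures per 1e9 hours (nearest whole number)

λ = 5.778e-06 /h, FIT = 5778


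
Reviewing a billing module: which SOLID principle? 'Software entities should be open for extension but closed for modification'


This describes the Open/Closed Principle (OCP)

Open/Closed Principle (OCP)


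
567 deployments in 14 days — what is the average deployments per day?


Formula: deployments per day = releases / days
= 567 / 14
= 40.5 deploys/day
(equivalently, 283.5 deploys/week)

40.5 deploys/day


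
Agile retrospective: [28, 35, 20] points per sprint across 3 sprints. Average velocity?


Formula: Avg velocity = Total points / Number of sprints
Points: [28, 35, 20]
Sum = 28 + 35 + 20 = 83
Avg velocity = 83 / 3 = 27.67 points/sprint

27.67 points/sprint


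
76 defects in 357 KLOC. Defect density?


Defect density = defects / KLOC
Defect density = 76 / 357
Defect density = 0.213 defects/KLOC

0.213 defects/KLOC


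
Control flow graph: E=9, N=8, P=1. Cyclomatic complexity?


Formula: V(G) = E - N + 2P
V(G) = 9 - 8 + 2*1
V(G) = 1 + 2
V(G) = 3

3


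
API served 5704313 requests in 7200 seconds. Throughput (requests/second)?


Formula: throughput = requests / seconds
throughput = 5704313 / 7200
throughput = 792.27 requests/second

792.27 requests/second


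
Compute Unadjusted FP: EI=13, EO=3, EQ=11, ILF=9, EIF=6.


UFP = EI*4 + EO*5 + EQ*4 + ILF*10 + EIF*7
UFP = 13*4 + 3*5 + 11*4 + 9*10 + 6*7
UFP = 52 + 15 + 44 + 90 + 42
UFP = 243

243


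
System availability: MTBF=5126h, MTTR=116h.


Availability = MTBF / (MTBF + MTTR)
Availability = 5126 / (5126 + 116)
Availability = 5126 / 5242
Availability = 97.7871%

97.7871%


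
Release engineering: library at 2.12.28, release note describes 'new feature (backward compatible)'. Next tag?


Current: 2.12.28
Change category: 'new feature (backward compatible)' → minor bump
SemVer rule: minor bump → increment MINOR, reset PATCH to 0 (MAJOR unchanged)
New: 2.13.0

2.13.0


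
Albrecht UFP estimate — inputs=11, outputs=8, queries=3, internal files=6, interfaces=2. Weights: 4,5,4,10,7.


UFP = EI*4 + EO*5 + EQ*4 + ILF*10 + EIF*7
UFP = 11*4 + 8*5 + 3*4 + 6*10 + 2*7
UFP = 44 + 40 + 12 + 60 + 14
UFP = 170

170


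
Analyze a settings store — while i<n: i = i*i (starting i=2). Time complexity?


Reasoning: squaring drives double-exponential growth; iterations ~ log log n
Complexity: O(log log n)

O(log log n)


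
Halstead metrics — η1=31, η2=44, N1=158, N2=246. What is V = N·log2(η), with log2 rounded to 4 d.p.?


Formula: V = N * log2(η), where N = N1 + N2 and η = η1 + η2
η = 31 + 44 = 75
N = 158 + 246 = 404
log2(75) ≈ 6.2288
V = 404 * 6.2288 = 2516.44

2516.44


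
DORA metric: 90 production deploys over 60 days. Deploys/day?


Formula: deployments per day = releases / days
= 90 / 60
= 1.5 deploys/day
(equivalently, 10.5 deploys/week)

1.5 deploys/day


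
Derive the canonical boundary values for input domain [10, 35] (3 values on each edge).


Range: [10, 35]
Boundaries: just below min, min, min+1, max-1, max, just above max
Values: [9, 10, 11, 34, 35, 36]

[9, 10, 11, 34, 35, 36]


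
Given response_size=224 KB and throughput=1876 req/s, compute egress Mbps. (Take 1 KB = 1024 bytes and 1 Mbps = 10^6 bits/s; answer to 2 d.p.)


Formula: Mbps = payload_bytes * RPS * 8 / 1e6
Payload per request = 224 KB = 224 * 1024 = 229376 bytes
Total bytes/sec = 229376 * 1876 = 430309376
Total bits/sec = 430309376 * 8 = 3442475008
Mbps = 3442475008 / 1e6 = 3442.48

3442.48 Mbps


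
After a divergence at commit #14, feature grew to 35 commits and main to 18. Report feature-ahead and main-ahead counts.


Common ancestor: commit #14
feature commits after divergence: 35 - 14 = 21
main commits after divergence: 18 - 14 = 4
feature is 21 commits ahead of main
main is 4 commits ahead of feature

feature ahead: 21, main ahead: 4


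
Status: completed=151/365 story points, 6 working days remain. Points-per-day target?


Formula: Required rate = Remaining points / Days left
Remaining = 365 - 151 = 214 points
Required rate = 214 / 6 = 35.67 points/day

35.67 points/day


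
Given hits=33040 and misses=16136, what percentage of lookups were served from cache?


Formula: hit rate = hits / (hits + misses) * 100
hit rate = 33040 / (33040 + 16136) * 100
hit rate = 33040 / 49176 * 100
hit rate = 67.19%

67.19%


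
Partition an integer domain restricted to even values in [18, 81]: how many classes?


Constraint: even integers in [18, 81]
Class 1: x < 18 — out-of-range invalid
Class 2: x in [18,81] but odd — wrong type invalid
Class 3: x in [18,81] and even — valid
Class 4: x > 81 — out-of-range invalid
Total equivalence classes: 4

4 equivalence classes


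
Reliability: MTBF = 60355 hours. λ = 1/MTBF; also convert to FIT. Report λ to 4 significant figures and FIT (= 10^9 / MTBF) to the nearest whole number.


Formula: λ = 1 / MTBF; FIT = λ × 1e9 = 1e9 / MTBF
λ = 1 / 60355 ≈ 1.657e-05 failures/hour
FIT = 1e9 / 60355 ≈ 16569 failures per 1e9 hours (nearest whole number)

λ = 1.657e-05 /h, FIT = 16569


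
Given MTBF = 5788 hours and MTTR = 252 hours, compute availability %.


Availability = MTBF / (MTBF + MTTR)
Availability = 5788 / (5788 + 252)
Availability = 5788 / 6040
Availability = 95.8278%

95.8278%


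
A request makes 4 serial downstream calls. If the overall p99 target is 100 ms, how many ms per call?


Formula: per_stage = total_budget / stages
per_stage = 100 / 4
per_stage = 25.0 ms

25.0 ms


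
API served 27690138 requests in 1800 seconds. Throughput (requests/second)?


Formula: throughput = requests / seconds
throughput = 27690138 / 1800
throughput = 15383.41 requests/second

15383.41 requests/second


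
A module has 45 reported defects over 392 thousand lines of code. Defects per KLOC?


Defect density = defects / KLOC
Defect density = 45 / 392
Defect density = 0.115 defects/KLOC

0.115 defects/KLOC


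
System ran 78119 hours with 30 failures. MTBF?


Formula: MTBF = Total operating time / Number of failures
MTBF = 78119 / 30
MTBF = 2603.97 hours

2603.97 hours


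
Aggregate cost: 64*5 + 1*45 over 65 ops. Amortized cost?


Formula: Amortized cost = Total cost / Operations
Total cost = (64 * 5) + (1 * 45)
Total cost = 320 + 45 = 365
Amortized = 365 / 65 = 5.6154

5.6154


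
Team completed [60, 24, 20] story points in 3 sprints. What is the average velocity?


Formula: Avg velocity = Total points / Number of sprints
Points: [60, 24, 20]
Sum = 60 + 24 + 20 = 104
Avg velocity = 104 / 3 = 34.67 points/sprint

34.67 points/sprint


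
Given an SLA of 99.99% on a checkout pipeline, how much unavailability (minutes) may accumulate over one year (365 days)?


Formula: allowed downtime = period * (100 - SLA) / 100
Period (year (365 days)) = 525600 minutes
Unavailability fraction = (100 - 99.99) / 100
Allowed downtime = 525600 * (100 - 99.99) / 100
Allowed downtime = 52.56 minutes

52.56 minutes


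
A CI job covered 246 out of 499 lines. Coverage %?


Coverage = covered / total * 100
Coverage = 246 / 499 * 100
Coverage = 49.3%

49.3%


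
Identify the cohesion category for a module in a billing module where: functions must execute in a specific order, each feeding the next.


Reasoning: Output of one is input to next
Type: Sequential cohesion

Sequential cohesion


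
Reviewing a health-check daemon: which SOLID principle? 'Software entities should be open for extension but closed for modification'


This describes the Open/Closed Principle (OCP)

Open/Closed Principle (OCP)


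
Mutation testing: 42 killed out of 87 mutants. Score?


Mutation score = killed / total * 100
Mutation score = 42 / 87 * 100
Mutation score = 48.28%

48.28%


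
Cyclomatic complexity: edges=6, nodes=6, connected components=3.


Formula: V(G) = E - N + 2P
V(G) = 6 - 6 + 2*3
V(G) = 0 + 6
V(G) = 6

6


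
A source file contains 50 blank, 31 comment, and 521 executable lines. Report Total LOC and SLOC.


Total LOC = blank + comment + code
Total LOC = 50 + 31 + 521 = 602
SLOC (source only) = code = 521

Total LOC: 602, SLOC: 521


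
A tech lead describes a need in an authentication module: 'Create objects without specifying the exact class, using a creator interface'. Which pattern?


This matches the Factory Method pattern

Factory Method


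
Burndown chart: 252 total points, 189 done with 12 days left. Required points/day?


Formula: Required rate = Remaining points / Days left
Remaining = 252 - 189 = 63 points
Required rate = 63 / 12 = 5.25 points/day

5.25 points/day


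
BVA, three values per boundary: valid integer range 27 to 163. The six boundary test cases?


Range: [27, 163]
Boundaries: just below min, min, min+1, max-1, max, just above max
Values: [26, 27, 28, 162, 163, 164]

[26, 27, 28, 162, 163, 164]


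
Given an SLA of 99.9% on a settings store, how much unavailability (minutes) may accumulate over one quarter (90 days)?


Formula: allowed downtime = period * (100 - SLA) / 100
Period (quarter (90 days)) = 129600 minutes
Unavailability fraction = (100 - 99.9) / 100
Allowed downtime = 129600 * (100 - 99.9) / 100
Allowed downtime = 129.6 minutes

129.6 minutes


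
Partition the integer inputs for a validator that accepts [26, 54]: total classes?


Valid range: [26, 54]
Class 1: x < 26 — invalid
Class 2: 26 ≤ x ≤ 54 — valid
Class 3: x > 54 — invalid
Total equivalence classes: 3

3 equivalence classes


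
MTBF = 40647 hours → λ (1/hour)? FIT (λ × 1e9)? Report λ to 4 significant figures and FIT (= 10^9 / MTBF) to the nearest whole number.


Formula: λ = 1 / MTBF; FIT = λ × 1e9 = 1e9 / MTBF
λ = 1 / 40647 ≈ 2.460e-05 failures/hour
FIT = 1e9 / 40647 ≈ 24602 failures per 1e9 hours (nearest whole number)

λ = 2.460e-05 /h, FIT = 24602


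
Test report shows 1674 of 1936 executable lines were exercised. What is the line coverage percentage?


Coverage = covered / total * 100
Coverage = 1674 / 1936 * 100
Coverage = 86.47%

86.47%


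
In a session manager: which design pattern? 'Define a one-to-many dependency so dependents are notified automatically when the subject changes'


This matches the Observer pattern

Observer


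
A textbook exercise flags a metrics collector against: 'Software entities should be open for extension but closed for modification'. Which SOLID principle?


This describes the Open/Closed Principle (OCP)

Open/Closed Principle (OCP)


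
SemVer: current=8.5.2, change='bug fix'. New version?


Current: 8.5.2
Change category: 'bug fix' → patch bump
SemVer rule: patch bump → increment PATCH (MAJOR and MINOR unchanged)
New: 8.5.3

8.5.3


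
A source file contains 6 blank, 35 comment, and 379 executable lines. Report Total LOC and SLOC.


Total LOC = blank + comment + code
Total LOC = 6 + 35 + 379 = 420
SLOC (source only) = code = 379

Total LOC: 420, SLOC: 379


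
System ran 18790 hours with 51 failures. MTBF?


Formula: MTBF = Total operating time / Number of failures
MTBF = 18790 / 51
MTBF = 368.43 hours

368.43 hours


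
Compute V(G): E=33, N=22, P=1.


Formula: V(G) = E - N + 2P
V(G) = 33 - 22 + 2*1
V(G) = 11 + 2
V(G) = 13

13


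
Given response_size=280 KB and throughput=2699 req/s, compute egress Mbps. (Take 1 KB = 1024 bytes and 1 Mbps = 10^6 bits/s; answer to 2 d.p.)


Formula: Mbps = payload_bytes * RPS * 8 / 1e6
Payload per request = 280 KB = 280 * 1024 = 286720 bytes
Total bytes/sec = 286720 * 2699 = 773857280
Total bits/sec = 773857280 * 8 = 6190858240
Mbps = 6190858240 / 1e6 = 6190.86

6190.86 Mbps


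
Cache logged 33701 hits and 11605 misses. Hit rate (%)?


Formula: hit rate = hits / (hits + misses) * 100
hit rate = 33701 / (33701 + 11605) * 100
hit rate = 33701 / 45306 * 100
hit rate = 74.39%

74.39%


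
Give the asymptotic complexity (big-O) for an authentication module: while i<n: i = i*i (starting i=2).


Reasoning: squaring drives double-exponential growth; iterations ~ log log n
Complexity: O(log log n)

O(log log n)


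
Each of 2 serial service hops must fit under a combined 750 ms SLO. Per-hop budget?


Formula: per_stage = total_budget / stages
per_stage = 750 / 2
per_stage = 375.0 ms

375.0 ms


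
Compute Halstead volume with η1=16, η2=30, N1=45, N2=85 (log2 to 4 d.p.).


Formula: V = N * log2(η), where N = N1 + N2 and η = η1 + η2
η = 16 + 30 = 46
N = 45 + 85 = 130
log2(46) ≈ 5.5236
V = 130 * 5.5236 = 718.07

718.07


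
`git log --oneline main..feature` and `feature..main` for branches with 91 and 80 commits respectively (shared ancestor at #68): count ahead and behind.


Common ancestor: commit #68
feature commits after divergence: 91 - 68 = 23
main commits after divergence: 80 - 68 = 12
feature is 23 commits ahead of main
main is 12 commits ahead of feature

feature ahead: 23, main ahead: 12


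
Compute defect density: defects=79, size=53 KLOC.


Defect density = defects / KLOC
Defect density = 79 / 53
Defect density = 1.491 defects/KLOC

1.491 defects/KLOC


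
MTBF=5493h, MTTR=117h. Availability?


Availability = MTBF / (MTBF + MTTR)
Availability = 5493 / (5493 + 117)
Availability = 5493 / 5610
Availability = 97.9144%

97.9144%


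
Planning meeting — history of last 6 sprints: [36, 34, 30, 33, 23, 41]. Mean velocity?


Formula: Avg velocity = Total points / Number of sprints
Points: [36, 34, 30, 33, 23, 41]
Sum = 36 + 34 + 30 + 33 + 23 + 41 = 197
Avg velocity = 197 / 6 = 32.83 points/sprint

32.83 points/sprint


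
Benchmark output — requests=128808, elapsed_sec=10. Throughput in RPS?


Formula: throughput = requests / seconds
throughput = 128808 / 10
throughput = 12880.8 requests/second

12880.8 requests/second


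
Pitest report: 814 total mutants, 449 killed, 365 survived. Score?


Mutation score = killed / total * 100
Mutation score = 449 / 814 * 100
Mutation score = 55.16%

55.16%


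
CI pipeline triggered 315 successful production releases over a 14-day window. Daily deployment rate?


Formula: deployments per day = releases / days
= 315 / 14
= 22.5 deploys/day
(equivalently, 157.5 deploys/week)

22.5 deploys/day


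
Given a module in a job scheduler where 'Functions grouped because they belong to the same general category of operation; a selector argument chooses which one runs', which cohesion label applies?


Reasoning: Grouped by category of activity, not by data or sequence
Type: Logical cohesion

Logical cohesion


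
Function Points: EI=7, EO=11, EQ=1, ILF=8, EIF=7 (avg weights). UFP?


UFP = EI*4 + EO*5 + EQ*4 + ILF*10 + EIF*7
UFP = 7*4 + 11*5 + 1*4 + 8*10 + 7*7
UFP = 28 + 55 + 4 + 80 + 49
UFP = 216

216


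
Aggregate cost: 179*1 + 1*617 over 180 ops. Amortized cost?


Formula: Amortized cost = Total cost / Operations
Total cost = (179 * 1) + (1 * 617)
Total cost = 179 + 617 = 796
Amortized = 796 / 180 = 4.4222

4.4222


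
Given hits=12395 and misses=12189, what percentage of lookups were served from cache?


Formula: hit rate = hits / (hits + misses) * 100
hit rate = 12395 / (12395 + 12189) * 100
hit rate = 12395 / 24584 * 100
hit rate = 50.42%

50.42%


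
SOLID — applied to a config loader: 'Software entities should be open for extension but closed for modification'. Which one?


This describes the Open/Closed Principle (OCP)

Open/Closed Principle (OCP)


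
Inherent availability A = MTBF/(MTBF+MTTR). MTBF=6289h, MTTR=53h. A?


Availability = MTBF / (MTBF + MTTR)
Availability = 6289 / (6289 + 53)
Availability = 6289 / 6342
Availability = 99.1643%

99.1643%


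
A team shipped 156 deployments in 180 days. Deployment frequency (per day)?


Formula: deployments per day = releases / days
= 156 / 180
= 0.867 deploys/day
(equivalently, 6.07 deploys/week)

0.867 deploys/day


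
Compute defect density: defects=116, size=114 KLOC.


Defect density = defects / KLOC
Defect density = 116 / 114
Defect density = 1.018 defects/KLOC

1.018 defects/KLOC


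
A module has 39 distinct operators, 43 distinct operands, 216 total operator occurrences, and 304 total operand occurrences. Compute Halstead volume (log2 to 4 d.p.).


Formula: V = N * log2(η), where N = N1 + N2 and η = η1 + η2
η = 39 + 43 = 82
N = 216 + 304 = 520
log2(82) ≈ 6.3576
V = 520 * 6.3576 = 3305.95

3305.95


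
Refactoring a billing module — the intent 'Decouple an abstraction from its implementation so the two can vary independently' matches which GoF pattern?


This matches the Bridge pattern

Bridge


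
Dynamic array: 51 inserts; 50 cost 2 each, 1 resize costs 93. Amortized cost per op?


Formula: Amortized cost = Total cost / Operations
Total cost = (50 * 2) + (1 * 93)
Total cost = 100 + 93 = 193
Amortized = 193 / 51 = 3.7843

3.7843


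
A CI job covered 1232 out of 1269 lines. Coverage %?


Coverage = covered / total * 100
Coverage = 1232 / 1269 * 100
Coverage = 97.08%

97.08%


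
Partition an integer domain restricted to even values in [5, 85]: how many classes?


Constraint: even integers in [5, 85]
Class 1: x < 5 — out-of-range invalid
Class 2: x in [5,85] but odd — wrong type invalid
Class 3: x in [5,85] and even — valid
Class 4: x > 85 — out-of-range invalid
Total equivalence classes: 4

4 equivalence classes


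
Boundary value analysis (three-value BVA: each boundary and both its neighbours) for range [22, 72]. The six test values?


Range: [22, 72]
Boundaries: just below min, min, min+1, max-1, max, just above max
Values: [21, 22, 23, 71, 72, 73]

[21, 22, 23, 71, 72, 73]


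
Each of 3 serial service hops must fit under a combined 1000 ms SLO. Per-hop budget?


Formula: per_stage = total_budget / stages
per_stage = 1000 / 3
per_stage = 333.33 ms

333.33 ms


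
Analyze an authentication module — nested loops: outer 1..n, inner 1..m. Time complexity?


Reasoning: product of independent bounds
Complexity: O(n*m)

O(n*m)


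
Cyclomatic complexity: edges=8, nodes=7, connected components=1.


Formula: V(G) = E - N + 2P
V(G) = 8 - 7 + 2*1
V(G) = 1 + 2
V(G) = 3

3
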